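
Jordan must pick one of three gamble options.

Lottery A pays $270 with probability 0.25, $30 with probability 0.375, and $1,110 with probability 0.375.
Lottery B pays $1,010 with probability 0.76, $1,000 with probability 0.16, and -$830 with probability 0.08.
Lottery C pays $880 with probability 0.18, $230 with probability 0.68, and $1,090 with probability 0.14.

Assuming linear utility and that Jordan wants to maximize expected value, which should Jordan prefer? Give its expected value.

Lottery A = 0.25 × 270 + 0.375 × 30 + 0.375 × 1110 = 67.5 + 11.25 + 416.25 = 495
Lottery B = 0.76 × 1010 + 0.16 × 1000 + 0.08 × (-830) = 767.6 + 160 − 66.4 = 861.2
Lottery C = 0.18 × 880 + 0.68 × 230 + 0.14 × 1090 = 158.4 + 156.4 + 152.6 = 467.4

Lottery B ($861.20)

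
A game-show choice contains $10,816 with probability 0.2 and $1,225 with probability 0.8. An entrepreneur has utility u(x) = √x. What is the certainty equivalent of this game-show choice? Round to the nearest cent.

E[u] = 0.2·√10816 + 0.8·√1225 = 0.2·104 + 0.8·35 = 48.8
CE = (48.8)² = 2381.44

$2,381.44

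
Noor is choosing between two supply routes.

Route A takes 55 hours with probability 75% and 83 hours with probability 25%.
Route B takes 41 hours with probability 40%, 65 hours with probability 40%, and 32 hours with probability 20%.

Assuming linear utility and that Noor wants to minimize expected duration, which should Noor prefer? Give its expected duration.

Route A = 0.75 × 55 + 0.25 × 83 = 41.25 + 20.75 = 62
Route B = 0.4 × 41 + 0.4 × 65 + 0.2 × 32 = 16.4 + 26 + 6.4 = 48.8

Route B (48.8 hours)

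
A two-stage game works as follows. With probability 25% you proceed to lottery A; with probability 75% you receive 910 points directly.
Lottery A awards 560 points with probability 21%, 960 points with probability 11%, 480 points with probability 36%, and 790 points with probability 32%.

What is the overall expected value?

EV(A) = 0.21 × 560 + 0.11 × 960 + 0.36 × 480 + 0.32 × 790 = 117.6 + 105.6 + 172.8 + 252.8 = 648.8
Branch B: 910 (certain)
Overall = 0.25 × 648.8 + 0.75 × 910 = 162.2 + 682.5 = 844.7

844.7 points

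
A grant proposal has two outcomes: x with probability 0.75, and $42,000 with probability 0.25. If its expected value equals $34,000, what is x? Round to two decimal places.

0.75·x + 0.25·42000 = 34000
0.75·x = 34000 − 10500 = 23500
x = 23500 / 0.75 = 31333.3333

x = $31,333.33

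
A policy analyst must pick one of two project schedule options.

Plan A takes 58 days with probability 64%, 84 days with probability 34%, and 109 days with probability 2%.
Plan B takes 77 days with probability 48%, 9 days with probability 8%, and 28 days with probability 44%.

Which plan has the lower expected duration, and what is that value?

Plan A = 0.64 × 58 + 0.34 × 84 + 0.02 × 109 = 37.12 + 28.56 + 2.18 = 67.86
Plan B = 0.48 × 77 + 0.08 × 9 + 0.44 × 28 = 36.96 + 0.72 + 12.32 = 50

Plan B (50 days)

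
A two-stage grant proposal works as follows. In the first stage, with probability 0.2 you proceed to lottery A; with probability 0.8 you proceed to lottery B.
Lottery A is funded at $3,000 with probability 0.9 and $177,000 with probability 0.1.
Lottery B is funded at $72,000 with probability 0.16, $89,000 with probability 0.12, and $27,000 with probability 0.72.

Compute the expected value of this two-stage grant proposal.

EV(A) = 0.9 × 3000 + 0.1 × 177000 = 2700 + 17700 = 20400
EV(B) = 0.16 × 72000 + 0.12 × 89000 + 0.72 × 27000 = 11520 + 10680 + 19440 = 41640
Overall = 0.2 × 20400 + 0.8 × 41640 = 4080 + 33312 = 37392

$37,392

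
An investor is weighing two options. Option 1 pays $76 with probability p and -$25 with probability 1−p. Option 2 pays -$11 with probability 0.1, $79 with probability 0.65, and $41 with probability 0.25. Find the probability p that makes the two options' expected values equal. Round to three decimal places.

EV(Option 2) = 0.1 × (-11) + 0.65 × 79 + 0.25 × 41 = -1.1 + 51.35 + 10.25 = 60.5
p·76 + (1−p)·(-25) = 60.5
101p − 25 = 60.5
p = (60.5 + 25) / 101

p = 0.847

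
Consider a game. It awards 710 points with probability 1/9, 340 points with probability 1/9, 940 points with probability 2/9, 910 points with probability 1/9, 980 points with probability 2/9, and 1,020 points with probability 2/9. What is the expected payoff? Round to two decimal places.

871.11 points

EV = 1/9 × 710 + 1/9 × 340 + 2/9 × 940 + 1/9 × 910 + 2/9 × 980 + 2/9 × 1020 = 78.8889 + 37.7778 + 208.8889 + 101.1111 + 217.7778 + 226.6667 = 871.1111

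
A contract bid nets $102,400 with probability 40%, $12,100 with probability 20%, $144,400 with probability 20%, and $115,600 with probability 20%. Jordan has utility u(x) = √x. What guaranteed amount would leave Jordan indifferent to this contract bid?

E[u] = 0.4·√102400 + 0.2·√12100 + 0.2·√144400 + 0.2·√115600 = 0.4·320 + 0.2·110 + 0.2·380 + 0.2·340 = 294
CE = (294)² = 86436

$86,436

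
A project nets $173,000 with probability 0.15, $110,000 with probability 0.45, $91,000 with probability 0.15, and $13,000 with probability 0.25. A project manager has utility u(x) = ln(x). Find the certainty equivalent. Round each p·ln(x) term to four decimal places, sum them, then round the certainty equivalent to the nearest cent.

$67,097.36

E[u] = 0.15·ln(173000) + 0.45·ln(110000) + 0.15·ln(91000) + 0.25·ln(13000) = 1.8092 + 5.2237 + 1.7128 + 2.3682 = 11.1139
CE = e^11.1139 ≈ 67097.36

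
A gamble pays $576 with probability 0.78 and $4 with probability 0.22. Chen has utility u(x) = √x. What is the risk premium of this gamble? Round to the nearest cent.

$83.05

E[u] = 0.78·√576 + 0.22·√4 = 0.78·24 + 0.22·2 = 19.16
CE = (19.16)² = 367.1056
Risk premium = EV − CE = 450.16 − 367.1056 = 83.0544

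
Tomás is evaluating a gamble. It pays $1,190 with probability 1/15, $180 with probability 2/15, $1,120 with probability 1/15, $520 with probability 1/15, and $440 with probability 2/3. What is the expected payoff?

$506

EV = 1/15 × 1190 + 2/15 × 180 + 1/15 × 1120 + 1/15 × 520 + 2/3 × 440 = 79.3333 + 24 + 74.6667 + 34.6667 + 293.3333 = 506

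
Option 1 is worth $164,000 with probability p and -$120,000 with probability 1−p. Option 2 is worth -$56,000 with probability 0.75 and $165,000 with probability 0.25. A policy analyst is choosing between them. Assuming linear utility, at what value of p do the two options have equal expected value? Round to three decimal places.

p = 0.420

EV(Option 2) = 0.75 × (-56000) + 0.25 × 165000 = -42000 + 41250 = -750
p·164000 + (1−p)·(-120000) = -750
284000p − 120000 = -750
p = (-750 + 120000) / 284000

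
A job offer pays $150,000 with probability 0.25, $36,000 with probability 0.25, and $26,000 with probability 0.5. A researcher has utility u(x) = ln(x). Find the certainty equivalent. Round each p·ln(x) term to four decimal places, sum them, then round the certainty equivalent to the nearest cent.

E[u] = 0.25·ln(150000) + 0.25·ln(36000) + 0.5·ln(26000) = 2.9796 + 2.6228 + 5.0829 = 10.6853
CE = e^10.6853 ≈ 43708.59

$43,708.59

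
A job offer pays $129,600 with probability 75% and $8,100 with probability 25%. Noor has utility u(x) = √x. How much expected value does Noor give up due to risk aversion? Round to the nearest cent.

E[u] = 0.75·√129600 + 0.25·√8100 = 0.75·360 + 0.25·90 = 292.5
CE = (292.5)² = 85556.25
Risk premium = EV − CE = 99225 − 85556.25 = 13668.75

$13,668.75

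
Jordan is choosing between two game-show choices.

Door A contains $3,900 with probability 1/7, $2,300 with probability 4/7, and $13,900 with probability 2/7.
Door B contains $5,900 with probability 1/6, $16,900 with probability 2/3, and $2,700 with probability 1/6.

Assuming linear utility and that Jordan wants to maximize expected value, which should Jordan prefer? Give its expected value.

Door B ($12,700)

Door A = 1/7 × 3900 + 4/7 × 2300 + 2/7 × 13900 = 557.1429 + 1314.2857 + 3971.4286 = 5842.8571
Door B = 1/6 × 5900 + 2/3 × 16900 + 1/6 × 2700 = 983.3333 + 11266.6667 + 450 = 12700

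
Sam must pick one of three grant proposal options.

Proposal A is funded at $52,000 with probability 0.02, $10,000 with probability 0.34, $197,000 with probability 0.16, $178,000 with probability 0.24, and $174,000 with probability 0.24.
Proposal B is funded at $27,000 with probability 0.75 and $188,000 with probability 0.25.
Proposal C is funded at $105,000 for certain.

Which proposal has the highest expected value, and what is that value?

Proposal A = 0.02 × 52000 + 0.34 × 10000 + 0.16 × 197000 + 0.24 × 178000 + 0.24 × 174000 = 1040 + 3400 + 31520 + 42720 + 41760 = 120440
Proposal B = 0.75 × 27000 + 0.25 × 188000 = 20250 + 47000 = 67250
Proposal C: 105000 (certain)

Proposal A ($120,440)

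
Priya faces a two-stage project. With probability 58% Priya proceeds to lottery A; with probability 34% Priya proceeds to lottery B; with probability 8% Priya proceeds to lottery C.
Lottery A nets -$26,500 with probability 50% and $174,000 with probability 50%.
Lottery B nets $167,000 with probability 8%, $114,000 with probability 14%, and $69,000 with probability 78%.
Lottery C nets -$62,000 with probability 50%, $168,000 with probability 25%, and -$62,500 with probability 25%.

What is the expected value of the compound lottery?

EV(A) = 0.5 × (-26500) + 0.5 × 174000 = -13250 + 87000 = 73750
EV(B) = 0.08 × 167000 + 0.14 × 114000 + 0.78 × 69000 = 13360 + 15960 + 53820 = 83140
EV(C) = 0.5 × (-62000) + 0.25 × 168000 + 0.25 × (-62500) = -31000 + 42000 − 15625 = -4625
Overall = 0.58 × 73750 + 0.34 × 83140 + 0.08 × (-4625) = 42775 + 28267.6 − 370 = 70672.6

$70,672.60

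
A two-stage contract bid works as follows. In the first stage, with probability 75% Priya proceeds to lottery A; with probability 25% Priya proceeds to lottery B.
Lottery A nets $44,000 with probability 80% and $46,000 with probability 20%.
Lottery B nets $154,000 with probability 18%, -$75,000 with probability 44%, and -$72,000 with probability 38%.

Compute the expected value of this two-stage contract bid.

$25,140

EV(A) = 0.8 × 44000 + 0.2 × 46000 = 35200 + 9200 = 44400
EV(B) = 0.18 × 154000 + 0.44 × (-75000) + 0.38 × (-72000) = 27720 − 33000 − 27360 = -32640
Overall = 0.75 × 44400 + 0.25 × (-32640) = 33300 − 8160 = 25140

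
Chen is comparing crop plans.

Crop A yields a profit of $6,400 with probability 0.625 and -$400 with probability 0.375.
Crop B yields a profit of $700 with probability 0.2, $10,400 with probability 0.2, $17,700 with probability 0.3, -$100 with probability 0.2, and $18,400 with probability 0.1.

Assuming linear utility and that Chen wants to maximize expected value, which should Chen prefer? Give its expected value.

Crop B ($9,350)

Crop A = 0.625 × 6400 + 0.375 × (-400) = 4000 − 150 = 3850
Crop B = 0.2 × 700 + 0.2 × 10400 + 0.3 × 17700 + 0.2 × (-100) + 0.1 × 18400 = 140 + 2080 + 5310 − 20 + 1840 = 9350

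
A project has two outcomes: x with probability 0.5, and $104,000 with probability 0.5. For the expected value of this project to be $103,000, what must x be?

0.5·x + 0.5·104000 = 103000
0.5·x = 103000 − 52000 = 51000
x = 51000 / 0.5 = 102000

x = $102,000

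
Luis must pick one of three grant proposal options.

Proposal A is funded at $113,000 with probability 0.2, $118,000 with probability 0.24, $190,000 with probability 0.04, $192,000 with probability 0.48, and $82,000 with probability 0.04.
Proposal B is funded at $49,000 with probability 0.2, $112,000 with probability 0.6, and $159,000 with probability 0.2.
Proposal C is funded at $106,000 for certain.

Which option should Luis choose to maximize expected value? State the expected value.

Proposal A = 0.2 × 113000 + 0.24 × 118000 + 0.04 × 190000 + 0.48 × 192000 + 0.04 × 82000 = 22600 + 28320 + 7600 + 92160 + 3280 = 153960
Proposal B = 0.2 × 49000 + 0.6 × 112000 + 0.2 × 159000 = 9800 + 67200 + 31800 = 108800
Proposal C: 106000 (certain)

Proposal A ($153,960)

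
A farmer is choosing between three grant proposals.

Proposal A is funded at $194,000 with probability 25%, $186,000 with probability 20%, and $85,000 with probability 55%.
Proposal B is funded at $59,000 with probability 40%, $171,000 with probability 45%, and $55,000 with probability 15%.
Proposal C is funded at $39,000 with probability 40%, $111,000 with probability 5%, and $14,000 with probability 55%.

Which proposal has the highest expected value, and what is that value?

Proposal A = 0.25 × 194000 + 0.2 × 186000 + 0.55 × 85000 = 48500 + 37200 + 46750 = 132450
Proposal B = 0.4 × 59000 + 0.45 × 171000 + 0.15 × 55000 = 23600 + 76950 + 8250 = 108800
Proposal C = 0.4 × 39000 + 0.05 × 111000 + 0.55 × 14000 = 15600 + 5550 + 7700 = 28850

Proposal A ($132,450)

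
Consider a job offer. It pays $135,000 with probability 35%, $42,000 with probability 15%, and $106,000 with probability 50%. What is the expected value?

$106,550

EV = 0.35 × 135000 + 0.15 × 42000 + 0.5 × 106000 = 47250 + 6300 + 53000 = 106550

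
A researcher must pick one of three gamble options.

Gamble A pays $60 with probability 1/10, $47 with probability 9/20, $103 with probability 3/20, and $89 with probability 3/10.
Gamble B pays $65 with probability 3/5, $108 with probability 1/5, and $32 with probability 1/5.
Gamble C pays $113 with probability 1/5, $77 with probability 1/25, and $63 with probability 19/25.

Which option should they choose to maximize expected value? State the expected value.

Gamble A = 1/10 × 60 + 9/20 × 47 + 3/20 × 103 + 3/10 × 89 = 6 + 21.15 + 15.45 + 26.7 = 69.3
Gamble B = 3/5 × 65 + 1/5 × 108 + 1/5 × 32 = 39 + 21.6 + 6.4 = 67
Gamble C = 1/5 × 113 + 1/25 × 77 + 19/25 × 63 = 22.6 + 3.08 + 47.88 = 73.56

Gamble C ($73.56)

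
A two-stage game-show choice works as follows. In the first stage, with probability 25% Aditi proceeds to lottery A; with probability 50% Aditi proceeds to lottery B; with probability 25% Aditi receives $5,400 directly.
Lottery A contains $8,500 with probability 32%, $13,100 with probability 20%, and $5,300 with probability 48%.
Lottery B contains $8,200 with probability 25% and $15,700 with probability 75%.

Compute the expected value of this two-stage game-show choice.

EV(A) = 0.32 × 8500 + 0.2 × 13100 + 0.48 × 5300 = 2720 + 2620 + 2544 = 7884
EV(B) = 0.25 × 8200 + 0.75 × 15700 = 2050 + 11775 = 13825
Branch C: 5400 (certain)
Overall = 0.25 × 7884 + 0.5 × 13825 + 0.25 × 5400 = 1971 + 6912.5 + 1350 = 10233.5

$10,233.50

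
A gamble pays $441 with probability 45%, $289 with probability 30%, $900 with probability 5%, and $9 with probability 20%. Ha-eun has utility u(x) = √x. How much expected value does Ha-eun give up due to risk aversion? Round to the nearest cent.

E[u] = 0.45·√441 + 0.3·√289 + 0.05·√900 + 0.2·√9 = 0.45·21 + 0.3·17 + 0.05·30 + 0.2·3 = 16.65
CE = (16.65)² = 277.2225
Risk premium = EV − CE = 331.95 − 277.2225 = 54.7275

$54.73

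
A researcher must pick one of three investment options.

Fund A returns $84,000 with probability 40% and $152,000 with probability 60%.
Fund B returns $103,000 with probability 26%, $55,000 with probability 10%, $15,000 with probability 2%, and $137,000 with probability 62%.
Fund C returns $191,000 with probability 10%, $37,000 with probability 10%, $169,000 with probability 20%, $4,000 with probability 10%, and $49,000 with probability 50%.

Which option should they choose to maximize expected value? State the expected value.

Fund A ($124,800)

Fund A = 0.4 × 84000 + 0.6 × 152000 = 33600 + 91200 = 124800
Fund B = 0.26 × 103000 + 0.1 × 55000 + 0.02 × 15000 + 0.62 × 137000 = 26780 + 5500 + 300 + 84940 = 117520
Fund C = 0.1 × 191000 + 0.1 × 37000 + 0.2 × 169000 + 0.1 × 4000 + 0.5 × 49000 = 19100 + 3700 + 33800 + 400 + 24500 = 81500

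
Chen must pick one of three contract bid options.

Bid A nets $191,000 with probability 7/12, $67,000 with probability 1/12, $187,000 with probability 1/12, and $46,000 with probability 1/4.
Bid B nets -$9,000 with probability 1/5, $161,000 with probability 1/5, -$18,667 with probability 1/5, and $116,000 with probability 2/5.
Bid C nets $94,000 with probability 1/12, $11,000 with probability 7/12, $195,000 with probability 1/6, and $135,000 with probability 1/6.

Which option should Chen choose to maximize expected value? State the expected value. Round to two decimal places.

Bid A = 7/12 × 191000 + 1/12 × 67000 + 1/12 × 187000 + 1/4 × 46000 = 111416.6667 + 5583.3333 + 15583.3333 + 11500 = 144083.3333
Bid B = 1/5 × (-9000) + 1/5 × 161000 + 1/5 × (-18667) + 2/5 × 116000 = -1800 + 32200 − 3733.4 + 46400 = 73066.6
Bid C = 1/12 × 94000 + 7/12 × 11000 + 1/6 × 195000 + 1/6 × 135000 = 7833.3333 + 6416.6667 + 32500 + 22500 = 69250

Bid A ($144,083.33)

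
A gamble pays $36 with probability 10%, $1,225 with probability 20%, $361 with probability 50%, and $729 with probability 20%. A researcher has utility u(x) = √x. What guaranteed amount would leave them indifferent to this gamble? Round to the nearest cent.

E[u] = 0.1·√36 + 0.2·√1225 + 0.5·√361 + 0.2·√729 = 0.1·6 + 0.2·35 + 0.5·19 + 0.2·27 = 22.5
CE = (22.5)² = 506.25

$506.25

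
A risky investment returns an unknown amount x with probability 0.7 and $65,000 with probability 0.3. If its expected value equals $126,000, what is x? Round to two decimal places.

x = $152,142.86

0.7·x + 0.3·65000 = 126000
0.7·x = 126000 − 19500 = 106500
x = 106500 / 0.7 = 152142.8571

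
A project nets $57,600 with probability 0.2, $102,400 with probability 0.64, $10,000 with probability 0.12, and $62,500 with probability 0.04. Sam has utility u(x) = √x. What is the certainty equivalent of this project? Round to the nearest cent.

E[u] = 0.2·√57600 + 0.64·√102400 + 0.12·√10000 + 0.04·√62500 = 0.2·240 + 0.64·320 + 0.12·100 + 0.04·250 = 274.8
CE = (274.8)² = 75515.04

$75,515.04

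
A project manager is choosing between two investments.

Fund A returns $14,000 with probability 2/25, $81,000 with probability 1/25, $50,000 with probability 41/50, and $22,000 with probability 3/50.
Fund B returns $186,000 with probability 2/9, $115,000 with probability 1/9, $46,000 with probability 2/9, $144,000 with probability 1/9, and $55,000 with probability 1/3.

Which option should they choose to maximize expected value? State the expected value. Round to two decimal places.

Fund A = 2/25 × 14000 + 1/25 × 81000 + 41/50 × 50000 + 3/50 × 22000 = 1120 + 3240 + 41000 + 1320 = 46680
Fund B = 2/9 × 186000 + 1/9 × 115000 + 2/9 × 46000 + 1/9 × 144000 + 1/3 × 55000 = 41333.3333 + 12777.7778 + 10222.2222 + 16000 + 18333.3333 = 98666.6667

Fund B ($98,666.67)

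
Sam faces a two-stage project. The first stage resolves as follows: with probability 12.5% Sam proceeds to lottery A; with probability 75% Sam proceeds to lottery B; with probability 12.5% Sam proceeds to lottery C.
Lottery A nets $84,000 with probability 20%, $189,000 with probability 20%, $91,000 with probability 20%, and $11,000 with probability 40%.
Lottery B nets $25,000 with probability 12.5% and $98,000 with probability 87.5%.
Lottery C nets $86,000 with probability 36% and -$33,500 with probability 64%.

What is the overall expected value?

$77,496.25

EV(A) = 0.2 × 84000 + 0.2 × 189000 + 0.2 × 91000 + 0.4 × 11000 = 16800 + 37800 + 18200 + 4400 = 77200
EV(B) = 0.125 × 25000 + 0.875 × 98000 = 3125 + 85750 = 88875
EV(C) = 0.36 × 86000 + 0.64 × (-33500) = 30960 − 21440 = 9520
Overall = 0.125 × 77200 + 0.75 × 88875 + 0.125 × 9520 = 9650 + 66656.25 + 1190 = 77496.25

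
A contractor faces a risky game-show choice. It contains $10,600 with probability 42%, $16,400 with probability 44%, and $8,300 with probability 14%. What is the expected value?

EV = 0.42 × 10600 + 0.44 × 16400 + 0.14 × 8300 = 4452 + 7216 + 1162 = 12830

$12,830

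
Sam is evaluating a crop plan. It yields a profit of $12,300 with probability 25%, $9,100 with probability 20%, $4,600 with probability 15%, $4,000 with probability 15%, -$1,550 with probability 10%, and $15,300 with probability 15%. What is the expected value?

$8,325

EV = 0.25 × 12300 + 0.2 × 9100 + 0.15 × 4600 + 0.15 × 4000 + 0.1 × (-1550) + 0.15 × 15300 = 3075 + 1820 + 690 + 600 − 155 + 2295 = 8325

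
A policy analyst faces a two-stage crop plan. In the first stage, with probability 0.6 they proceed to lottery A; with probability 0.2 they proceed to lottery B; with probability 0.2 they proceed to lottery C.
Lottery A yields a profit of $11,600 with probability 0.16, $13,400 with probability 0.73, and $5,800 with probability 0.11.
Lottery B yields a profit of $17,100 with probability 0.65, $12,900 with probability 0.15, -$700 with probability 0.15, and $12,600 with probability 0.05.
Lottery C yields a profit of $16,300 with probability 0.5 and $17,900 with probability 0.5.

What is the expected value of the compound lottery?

$13,500.60

EV(A) = 0.16 × 11600 + 0.73 × 13400 + 0.11 × 5800 = 1856 + 9782 + 638 = 12276
EV(B) = 0.65 × 17100 + 0.15 × 12900 + 0.15 × (-700) + 0.05 × 12600 = 11115 + 1935 − 105 + 630 = 13575
EV(C) = 0.5 × 16300 + 0.5 × 17900 = 8150 + 8950 = 17100
Overall = 0.6 × 12276 + 0.2 × 13575 + 0.2 × 17100 = 7365.6 + 2715 + 3420 = 13500.6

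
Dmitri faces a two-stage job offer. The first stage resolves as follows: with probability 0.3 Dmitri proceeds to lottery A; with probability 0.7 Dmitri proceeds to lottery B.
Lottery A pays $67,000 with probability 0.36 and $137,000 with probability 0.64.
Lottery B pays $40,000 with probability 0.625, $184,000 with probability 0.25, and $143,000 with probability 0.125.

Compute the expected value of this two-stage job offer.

EV(A) = 0.36 × 67000 + 0.64 × 137000 = 24120 + 87680 = 111800
EV(B) = 0.625 × 40000 + 0.25 × 184000 + 0.125 × 143000 = 25000 + 46000 + 17875 = 88875
Overall = 0.3 × 111800 + 0.7 × 88875 = 33540 + 62212.5 = 95752.5

$95,752.50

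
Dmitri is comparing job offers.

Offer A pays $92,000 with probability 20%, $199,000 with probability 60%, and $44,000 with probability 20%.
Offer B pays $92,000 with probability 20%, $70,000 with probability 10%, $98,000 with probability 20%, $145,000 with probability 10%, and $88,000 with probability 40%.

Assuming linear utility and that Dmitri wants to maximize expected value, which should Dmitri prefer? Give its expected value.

Offer A = 0.2 × 92000 + 0.6 × 199000 + 0.2 × 44000 = 18400 + 119400 + 8800 = 146600
Offer B = 0.2 × 92000 + 0.1 × 70000 + 0.2 × 98000 + 0.1 × 145000 + 0.4 × 88000 = 18400 + 7000 + 19600 + 14500 + 35200 = 94700

Offer A ($146,600)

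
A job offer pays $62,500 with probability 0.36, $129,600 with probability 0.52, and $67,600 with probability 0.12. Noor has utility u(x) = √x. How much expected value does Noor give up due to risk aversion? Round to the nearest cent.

E[u] = 0.36·√62500 + 0.52·√129600 + 0.12·√67600 = 0.36·250 + 0.52·360 + 0.12·260 = 308.4
CE = (308.4)² = 95110.56
Risk premium = EV − CE = 98004 − 95110.56 = 2893.44

$2,893.44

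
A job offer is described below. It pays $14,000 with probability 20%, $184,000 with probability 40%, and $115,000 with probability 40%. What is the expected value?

$122,400

EV = 0.2 × 14000 + 0.4 × 184000 + 0.4 × 115000 = 2800 + 73600 + 46000 = 122400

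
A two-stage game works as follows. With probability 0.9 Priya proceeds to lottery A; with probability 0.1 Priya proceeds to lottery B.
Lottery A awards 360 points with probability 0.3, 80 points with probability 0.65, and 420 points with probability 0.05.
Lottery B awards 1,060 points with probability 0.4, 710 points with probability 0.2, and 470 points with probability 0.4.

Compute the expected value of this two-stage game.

238.3 points

EV(A) = 0.3 × 360 + 0.65 × 80 + 0.05 × 420 = 108 + 52 + 21 = 181
EV(B) = 0.4 × 1060 + 0.2 × 710 + 0.4 × 470 = 424 + 142 + 188 = 754
Overall = 0.9 × 181 + 0.1 × 754 = 162.9 + 75.4 = 238.3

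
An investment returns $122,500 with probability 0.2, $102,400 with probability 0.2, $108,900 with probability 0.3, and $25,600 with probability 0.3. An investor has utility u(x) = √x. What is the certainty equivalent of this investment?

$78,961

E[u] = 0.2·√122500 + 0.2·√102400 + 0.3·√108900 + 0.3·√25600 = 0.2·350 + 0.2·320 + 0.3·330 + 0.3·160 = 281
CE = (281)² = 78961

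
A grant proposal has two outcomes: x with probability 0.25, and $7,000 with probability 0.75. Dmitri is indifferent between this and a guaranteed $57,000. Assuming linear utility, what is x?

0.25·x + 0.75·7000 = 57000
0.25·x = 57000 − 5250 = 51750
x = 51750 / 0.25 = 207000

x = $207,000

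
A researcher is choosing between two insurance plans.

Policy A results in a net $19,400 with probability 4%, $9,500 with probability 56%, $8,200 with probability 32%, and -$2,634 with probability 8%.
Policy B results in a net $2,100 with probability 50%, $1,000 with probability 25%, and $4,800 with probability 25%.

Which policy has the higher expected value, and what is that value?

Policy A ($8,509.28)

Policy A = 0.04 × 19400 + 0.56 × 9500 + 0.32 × 8200 + 0.08 × (-2634) = 776 + 5320 + 2624 − 210.72 = 8509.28
Policy B = 0.5 × 2100 + 0.25 × 1000 + 0.25 × 4800 = 1050 + 250 + 1200 = 2500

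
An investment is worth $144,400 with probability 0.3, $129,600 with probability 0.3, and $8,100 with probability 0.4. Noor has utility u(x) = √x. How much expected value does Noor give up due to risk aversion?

$18,876

E[u] = 0.3·√144400 + 0.3·√129600 + 0.4·√8100 = 0.3·380 + 0.3·360 + 0.4·90 = 258
CE = (258)² = 66564
Risk premium = EV − CE = 85440 − 66564 = 18876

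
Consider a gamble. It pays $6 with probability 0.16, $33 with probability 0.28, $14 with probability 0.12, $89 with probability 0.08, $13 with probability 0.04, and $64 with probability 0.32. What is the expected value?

$40

EV = 0.16 × 6 + 0.28 × 33 + 0.12 × 14 + 0.08 × 89 + 0.04 × 13 + 0.32 × 64 = 0.96 + 9.24 + 1.68 + 7.12 + 0.52 + 20.48 = 40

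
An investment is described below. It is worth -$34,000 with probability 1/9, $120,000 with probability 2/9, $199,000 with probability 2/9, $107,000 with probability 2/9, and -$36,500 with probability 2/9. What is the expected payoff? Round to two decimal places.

EV = 1/9 × (-34000) + 2/9 × 120000 + 2/9 × 199000 + 2/9 × 107000 + 2/9 × (-36500) = -3777.7778 + 26666.6667 + 44222.2222 + 23777.7778 − 8111.1111 = 82777.7778

$82,777.78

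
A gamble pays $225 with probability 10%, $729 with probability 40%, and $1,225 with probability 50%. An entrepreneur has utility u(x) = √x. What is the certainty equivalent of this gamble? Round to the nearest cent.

E[u] = 0.1·√225 + 0.4·√729 + 0.5·√1225 = 0.1·15 + 0.4·27 + 0.5·35 = 29.8
CE = (29.8)² = 888.04

$888.04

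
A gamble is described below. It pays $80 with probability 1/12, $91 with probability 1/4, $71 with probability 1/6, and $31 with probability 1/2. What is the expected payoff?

$56.75

EV = 1/12 × 80 + 1/4 × 91 + 1/6 × 71 + 1/2 × 31 = 6.6667 + 22.75 + 11.8333 + 15.5 = 56.75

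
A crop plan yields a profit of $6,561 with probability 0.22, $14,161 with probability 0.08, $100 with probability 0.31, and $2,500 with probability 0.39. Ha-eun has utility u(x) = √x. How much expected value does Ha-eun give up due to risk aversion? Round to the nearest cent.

$1,088.30

E[u] = 0.22·√6561 + 0.08·√14161 + 0.31·√100 + 0.39·√2500 = 0.22·81 + 0.08·119 + 0.31·10 + 0.39·50 = 49.94
CE = (49.94)² = 2494.0036
Risk premium = EV − CE = 3582.3 − 2494.0036 = 1088.2964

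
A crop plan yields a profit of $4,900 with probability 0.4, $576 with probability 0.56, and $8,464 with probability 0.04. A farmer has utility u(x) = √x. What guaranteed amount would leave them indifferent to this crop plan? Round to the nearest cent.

E[u] = 0.4·√4900 + 0.56·√576 + 0.04·√8464 = 0.4·70 + 0.56·24 + 0.04·92 = 45.12
CE = (45.12)² = 2035.8144

$2,035.81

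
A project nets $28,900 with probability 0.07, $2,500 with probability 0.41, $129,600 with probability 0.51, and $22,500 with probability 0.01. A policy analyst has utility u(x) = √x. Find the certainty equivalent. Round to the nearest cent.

$47,306.25

E[u] = 0.07·√28900 + 0.41·√2500 + 0.51·√129600 + 0.01·√22500 = 0.07·170 + 0.41·50 + 0.51·360 + 0.01·150 = 217.5
CE = (217.5)² = 47306.25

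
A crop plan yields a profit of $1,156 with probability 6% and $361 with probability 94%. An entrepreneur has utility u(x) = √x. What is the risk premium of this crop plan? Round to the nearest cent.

$12.69

E[u] = 0.06·√1156 + 0.94·√361 = 0.06·34 + 0.94·19 = 19.9
CE = (19.9)² = 396.01
Risk premium = EV − CE = 408.7 − 396.01 = 12.69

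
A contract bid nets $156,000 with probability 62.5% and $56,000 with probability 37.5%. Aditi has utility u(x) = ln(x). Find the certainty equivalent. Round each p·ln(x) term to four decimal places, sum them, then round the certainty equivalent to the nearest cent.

$106,234.05

E[u] = 0.625·ln(156000) + 0.375·ln(56000) = 7.4735 + 4.0999 = 11.5734
CE = e^11.5734 ≈ 106234.05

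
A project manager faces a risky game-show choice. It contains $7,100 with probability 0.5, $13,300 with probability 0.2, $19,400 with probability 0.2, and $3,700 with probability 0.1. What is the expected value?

$10,460

EV = 0.5 × 7100 + 0.2 × 13300 + 0.2 × 19400 + 0.1 × 3700 = 3550 + 2660 + 3880 + 370 = 10460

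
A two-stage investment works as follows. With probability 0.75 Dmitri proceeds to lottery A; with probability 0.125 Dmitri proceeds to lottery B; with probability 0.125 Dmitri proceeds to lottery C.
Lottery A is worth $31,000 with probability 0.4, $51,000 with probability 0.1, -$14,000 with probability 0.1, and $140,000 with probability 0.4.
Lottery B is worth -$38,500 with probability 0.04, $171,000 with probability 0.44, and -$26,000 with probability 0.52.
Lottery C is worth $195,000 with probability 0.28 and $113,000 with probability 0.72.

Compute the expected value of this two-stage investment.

EV(A) = 0.4 × 31000 + 0.1 × 51000 + 0.1 × (-14000) + 0.4 × 140000 = 12400 + 5100 − 1400 + 56000 = 72100
EV(B) = 0.04 × (-38500) + 0.44 × 171000 + 0.52 × (-26000) = -1540 + 75240 − 13520 = 60180
EV(C) = 0.28 × 195000 + 0.72 × 113000 = 54600 + 81360 = 135960
Overall = 0.75 × 72100 + 0.125 × 60180 + 0.125 × 135960 = 54075 + 7522.5 + 16995 = 78592.5

$78,592.50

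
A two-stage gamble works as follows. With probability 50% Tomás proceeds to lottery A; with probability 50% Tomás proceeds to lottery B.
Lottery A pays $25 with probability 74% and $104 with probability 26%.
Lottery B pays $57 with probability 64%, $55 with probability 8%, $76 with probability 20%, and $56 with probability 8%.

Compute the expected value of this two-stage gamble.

EV(A) = 0.74 × 25 + 0.26 × 104 = 18.5 + 27.04 = 45.54
EV(B) = 0.64 × 57 + 0.08 × 55 + 0.2 × 76 + 0.08 × 56 = 36.48 + 4.4 + 15.2 + 4.48 = 60.56
Overall = 0.5 × 45.54 + 0.5 × 60.56 = 22.77 + 30.28 = 53.05

$53.05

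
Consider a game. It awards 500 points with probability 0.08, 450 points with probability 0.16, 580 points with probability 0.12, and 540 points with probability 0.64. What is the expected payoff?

527.2 points

EV = 0.08 × 500 + 0.16 × 450 + 0.12 × 580 + 0.64 × 540 = 40 + 72 + 69.6 + 345.6 = 527.2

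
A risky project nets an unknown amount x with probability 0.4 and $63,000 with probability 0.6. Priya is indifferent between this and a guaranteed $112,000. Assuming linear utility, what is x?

0.4·x + 0.6·63000 = 112000
0.4·x = 112000 − 37800 = 74200
x = 74200 / 0.4 = 185500

x = $185,500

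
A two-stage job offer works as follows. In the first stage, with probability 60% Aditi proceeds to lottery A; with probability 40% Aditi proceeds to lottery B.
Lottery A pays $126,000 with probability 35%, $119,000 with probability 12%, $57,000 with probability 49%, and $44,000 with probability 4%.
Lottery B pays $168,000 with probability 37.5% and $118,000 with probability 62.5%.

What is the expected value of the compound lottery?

$107,542

EV(A) = 0.35 × 126000 + 0.12 × 119000 + 0.49 × 57000 + 0.04 × 44000 = 44100 + 14280 + 27930 + 1760 = 88070
EV(B) = 0.375 × 168000 + 0.625 × 118000 = 63000 + 73750 = 136750
Overall = 0.6 × 88070 + 0.4 × 136750 = 52842 + 54700 = 107542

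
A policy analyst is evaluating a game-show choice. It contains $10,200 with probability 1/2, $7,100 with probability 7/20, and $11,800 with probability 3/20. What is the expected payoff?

EV = 1/2 × 10200 + 7/20 × 7100 + 3/20 × 11800 = 5100 + 2485 + 1770 = 9355

$9,355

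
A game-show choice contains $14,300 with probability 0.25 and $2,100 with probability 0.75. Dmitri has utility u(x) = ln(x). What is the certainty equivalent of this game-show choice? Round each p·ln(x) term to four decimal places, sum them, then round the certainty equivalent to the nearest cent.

E[u] = 0.25·ln(14300) + 0.75·ln(2100) = 2.3920 + 5.7373 = 8.1293
CE = e^8.1293 ≈ 3392.42

$3,392.42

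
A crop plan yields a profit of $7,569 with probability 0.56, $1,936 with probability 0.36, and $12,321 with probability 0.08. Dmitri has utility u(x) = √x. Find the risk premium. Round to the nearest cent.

$527.85

E[u] = 0.56·√7569 + 0.36·√1936 + 0.08·√12321 = 0.56·87 + 0.36·44 + 0.08·111 = 73.44
CE = (73.44)² = 5393.4336
Risk premium = EV − CE = 5921.28 − 5393.4336 = 527.8464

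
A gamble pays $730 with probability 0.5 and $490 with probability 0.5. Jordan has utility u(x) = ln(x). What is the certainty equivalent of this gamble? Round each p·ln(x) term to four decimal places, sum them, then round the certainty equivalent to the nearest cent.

E[u] = 0.5·ln(730) + 0.5·ln(490) = 3.2965 + 3.0972 = 6.3937
CE = e^6.3937 ≈ 598.07

$598.07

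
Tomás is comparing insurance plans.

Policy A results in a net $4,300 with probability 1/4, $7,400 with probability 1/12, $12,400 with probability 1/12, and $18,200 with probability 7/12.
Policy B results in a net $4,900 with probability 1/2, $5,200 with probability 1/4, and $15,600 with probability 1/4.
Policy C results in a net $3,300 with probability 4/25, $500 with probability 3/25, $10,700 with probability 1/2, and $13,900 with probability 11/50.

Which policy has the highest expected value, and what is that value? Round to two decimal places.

Policy A = 1/4 × 4300 + 1/12 × 7400 + 1/12 × 12400 + 7/12 × 18200 = 1075 + 616.6667 + 1033.3333 + 10616.6667 = 13341.6667
Policy B = 1/2 × 4900 + 1/4 × 5200 + 1/4 × 15600 = 2450 + 1300 + 3900 = 7650
Policy C = 4/25 × 3300 + 3/25 × 500 + 1/2 × 10700 + 11/50 × 13900 = 528 + 60 + 5350 + 3058 = 8996

Policy A ($13,341.67)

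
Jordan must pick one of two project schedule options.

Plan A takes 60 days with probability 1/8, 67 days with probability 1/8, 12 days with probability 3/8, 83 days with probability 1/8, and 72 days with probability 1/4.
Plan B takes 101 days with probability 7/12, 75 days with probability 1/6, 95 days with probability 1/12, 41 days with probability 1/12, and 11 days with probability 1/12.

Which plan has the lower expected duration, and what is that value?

Plan A (48.75 days)

Plan A = 1/8 × 60 + 1/8 × 67 + 3/8 × 12 + 1/8 × 83 + 1/4 × 72 = 7.5 + 8.375 + 4.5 + 10.375 + 18 = 48.75
Plan B = 7/12 × 101 + 1/6 × 75 + 1/12 × 95 + 1/12 × 41 + 1/12 × 11 = 58.9167 + 12.5 + 7.9167 + 3.4167 + 0.9167 = 83.6667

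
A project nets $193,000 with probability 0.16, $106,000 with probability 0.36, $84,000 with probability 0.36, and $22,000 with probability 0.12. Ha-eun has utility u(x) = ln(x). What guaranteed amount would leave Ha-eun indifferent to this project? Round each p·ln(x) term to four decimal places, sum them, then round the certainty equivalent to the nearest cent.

E[u] = 0.16·ln(193000) + 0.36·ln(106000) + 0.36·ln(84000) + 0.12·ln(22000) = 1.9473 + 4.1656 + 4.0819 + 1.1999 = 11.3947
CE = e^11.3947 ≈ 88849.57

$88,849.57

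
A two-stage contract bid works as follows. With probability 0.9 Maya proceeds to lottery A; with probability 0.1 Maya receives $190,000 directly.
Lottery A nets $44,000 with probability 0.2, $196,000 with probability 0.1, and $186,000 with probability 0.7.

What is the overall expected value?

EV(A) = 0.2 × 44000 + 0.1 × 196000 + 0.7 × 186000 = 8800 + 19600 + 130200 = 158600
Branch B: 190000 (certain)
Overall = 0.9 × 158600 + 0.1 × 190000 = 142740 + 19000 = 161740

$161,740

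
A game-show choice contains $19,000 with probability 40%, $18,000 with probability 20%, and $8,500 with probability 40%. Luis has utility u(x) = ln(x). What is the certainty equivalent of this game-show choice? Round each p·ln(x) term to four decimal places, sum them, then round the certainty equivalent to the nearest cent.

$13,624.16

E[u] = 0.4·ln(19000) + 0.2·ln(18000) + 0.4·ln(8500) = 3.9409 + 1.9596 + 3.6191 = 9.5196
CE = e^9.5196 ≈ 13624.16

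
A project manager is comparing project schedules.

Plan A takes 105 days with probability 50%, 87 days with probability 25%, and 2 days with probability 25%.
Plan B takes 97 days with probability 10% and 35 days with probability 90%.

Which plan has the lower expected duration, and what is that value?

Plan A = 0.5 × 105 + 0.25 × 87 + 0.25 × 2 = 52.5 + 21.75 + 0.5 = 74.75
Plan B = 0.1 × 97 + 0.9 × 35 = 9.7 + 31.5 = 41.2

Plan B (41.2 days)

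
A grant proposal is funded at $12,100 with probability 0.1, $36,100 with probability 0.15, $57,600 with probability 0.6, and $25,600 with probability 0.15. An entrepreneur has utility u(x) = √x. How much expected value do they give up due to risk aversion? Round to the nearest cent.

$1,968.75

E[u] = 0.1·√12100 + 0.15·√36100 + 0.6·√57600 + 0.15·√25600 = 0.1·110 + 0.15·190 + 0.6·240 + 0.15·160 = 207.5
CE = (207.5)² = 43056.25
Risk premium = EV − CE = 45025 − 43056.25 = 1968.75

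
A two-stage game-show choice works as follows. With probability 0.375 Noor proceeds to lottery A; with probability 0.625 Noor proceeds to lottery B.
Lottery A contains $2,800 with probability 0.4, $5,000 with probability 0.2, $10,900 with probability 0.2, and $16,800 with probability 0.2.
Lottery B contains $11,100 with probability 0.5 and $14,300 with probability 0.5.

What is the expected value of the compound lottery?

EV(A) = 0.4 × 2800 + 0.2 × 5000 + 0.2 × 10900 + 0.2 × 16800 = 1120 + 1000 + 2180 + 3360 = 7660
EV(B) = 0.5 × 11100 + 0.5 × 14300 = 5550 + 7150 = 12700
Overall = 0.375 × 7660 + 0.625 × 12700 = 2872.5 + 7937.5 = 10810

$10,810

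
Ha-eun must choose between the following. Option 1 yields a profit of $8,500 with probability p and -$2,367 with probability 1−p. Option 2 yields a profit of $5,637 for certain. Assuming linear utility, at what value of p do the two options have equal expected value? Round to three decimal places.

p = 0.737

p·8500 + (1−p)·(-2367) = 5637
10867p − 2367 = 5637
p = (5637 + 2367) / 10867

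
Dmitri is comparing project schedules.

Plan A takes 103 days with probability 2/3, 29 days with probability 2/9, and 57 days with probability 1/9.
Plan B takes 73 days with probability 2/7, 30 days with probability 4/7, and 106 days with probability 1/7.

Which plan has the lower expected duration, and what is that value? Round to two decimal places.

Plan B (53.14 days)

Plan A = 2/3 × 103 + 2/9 × 29 + 1/9 × 57 = 68.6667 + 6.4444 + 6.3333 = 81.4444
Plan B = 2/7 × 73 + 4/7 × 30 + 1/7 × 106 = 20.8571 + 17.1429 + 15.1429 = 53.1429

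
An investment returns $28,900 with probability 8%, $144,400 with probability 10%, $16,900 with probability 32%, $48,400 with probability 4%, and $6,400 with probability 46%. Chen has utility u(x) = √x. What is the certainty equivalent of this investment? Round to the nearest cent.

E[u] = 0.08·√28900 + 0.1·√144400 + 0.32·√16900 + 0.04·√48400 + 0.46·√6400 = 0.08·170 + 0.1·380 + 0.32·130 + 0.04·220 + 0.46·80 = 138.8
CE = (138.8)² = 19265.44

$19,265.44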